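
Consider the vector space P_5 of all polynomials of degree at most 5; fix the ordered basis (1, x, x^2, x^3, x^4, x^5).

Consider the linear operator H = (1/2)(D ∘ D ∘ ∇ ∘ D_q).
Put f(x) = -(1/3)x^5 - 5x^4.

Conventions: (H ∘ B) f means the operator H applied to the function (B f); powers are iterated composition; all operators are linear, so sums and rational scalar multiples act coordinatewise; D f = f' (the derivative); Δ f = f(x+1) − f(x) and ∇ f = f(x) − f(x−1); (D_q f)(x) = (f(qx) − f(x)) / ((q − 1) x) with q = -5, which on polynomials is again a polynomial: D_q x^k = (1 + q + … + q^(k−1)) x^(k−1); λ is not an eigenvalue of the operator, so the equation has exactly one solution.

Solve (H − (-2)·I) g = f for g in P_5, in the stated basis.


the image equals g(x) = -(1/6)x^5 - (5/2)x^4 + 521x - 1301/2

write g with unknown coordinates in the stated basis and equate coefficients in (H − (-2)·I) g = f
solving from the highest basis element down gives g = -(1/6)x^5 - (5/2)x^4 + 521x - 1301/2
check: H g = -1042x + 1301
so H g − (-2)·g = -(1/3)x^5 - 5x^4 = f ✓


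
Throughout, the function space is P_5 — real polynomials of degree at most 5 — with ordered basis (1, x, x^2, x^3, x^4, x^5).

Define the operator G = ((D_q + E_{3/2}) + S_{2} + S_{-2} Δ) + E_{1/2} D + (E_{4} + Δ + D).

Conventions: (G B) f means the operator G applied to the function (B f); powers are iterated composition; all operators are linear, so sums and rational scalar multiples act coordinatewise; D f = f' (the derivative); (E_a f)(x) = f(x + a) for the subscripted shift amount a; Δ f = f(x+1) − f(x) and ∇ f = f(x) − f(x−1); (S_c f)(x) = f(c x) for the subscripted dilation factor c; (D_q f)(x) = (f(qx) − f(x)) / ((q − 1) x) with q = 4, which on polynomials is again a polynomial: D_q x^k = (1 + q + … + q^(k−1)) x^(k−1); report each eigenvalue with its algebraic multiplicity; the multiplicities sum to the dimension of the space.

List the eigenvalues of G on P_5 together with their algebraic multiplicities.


image of 1: 3
image of x: 4x + 21/2
image of x^2: 6x^2 + 18x + 85/4
image of x^3: 10x^3 + (117/2)x^2 + (219/4)x + 561/8
image of x^4: 18x^4 + 87x^3 + (291/2)x^2 + (537/2)x + 4217/16
image of x^5: 34x^5 + (927/2)x^4 + (245/2)x^3 + (2925/4)x^2 + (20845/16)x + 33085/32
the matrix is upper triangular; its diagonal is (3, 4, 6, 10, 18, 34)
for a triangular matrix the eigenvalues are the diagonal entries, with algebraic multiplicity their repetition count

λ = 3 (multiplicity 1), λ = 4 (multiplicity 1), λ = 6 (multiplicity 1), λ = 10 (multiplicity 1), λ = 18 (multiplicity 1), λ = 34 (multiplicity 1)


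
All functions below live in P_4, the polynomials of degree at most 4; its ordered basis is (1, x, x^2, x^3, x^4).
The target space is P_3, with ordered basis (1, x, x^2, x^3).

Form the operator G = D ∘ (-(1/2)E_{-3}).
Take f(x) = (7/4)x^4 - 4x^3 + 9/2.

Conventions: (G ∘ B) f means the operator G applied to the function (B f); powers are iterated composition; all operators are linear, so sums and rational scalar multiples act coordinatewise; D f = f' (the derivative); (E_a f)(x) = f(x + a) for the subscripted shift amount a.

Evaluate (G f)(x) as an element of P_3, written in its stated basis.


E_{-3} f = (7/4)x^4 - 25x^3 + (261/2)x^2 - 297x + 1017/4
(-(1/2)E_{-3}) f = -(7/8)x^4 + (25/2)x^3 - (261/4)x^2 + (297/2)x - 1017/8
D (-(1/2)E_{-3}) f = -(7/2)x^3 + (75/2)x^2 - (261/2)x + 297/2

the image equals g(x) = -(7/2)x^3 + (75/2)x^2 - (261/2)x + 297/2


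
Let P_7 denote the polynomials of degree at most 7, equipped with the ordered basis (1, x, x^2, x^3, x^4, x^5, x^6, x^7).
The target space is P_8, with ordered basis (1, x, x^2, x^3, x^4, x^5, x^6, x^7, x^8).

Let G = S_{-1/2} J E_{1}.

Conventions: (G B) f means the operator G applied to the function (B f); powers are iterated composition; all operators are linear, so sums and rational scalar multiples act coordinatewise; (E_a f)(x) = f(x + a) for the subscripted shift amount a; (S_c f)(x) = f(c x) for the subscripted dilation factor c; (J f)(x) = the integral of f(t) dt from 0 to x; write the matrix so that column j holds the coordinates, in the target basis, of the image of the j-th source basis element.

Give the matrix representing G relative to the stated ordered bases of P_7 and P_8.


image of 1: -(1/2)x
image of x: (1/8)x^2 - (1/2)x
image of x^2: -(1/24)x^3 + (1/4)x^2 - (1/2)x
image of x^3: (1/64)x^4 - (1/8)x^3 + (3/8)x^2 - (1/2)x
image of x^4: -(1/160)x^5 + (1/16)x^4 - (1/4)x^3 + (1/2)x^2 - (1/2)x
image of x^5: (1/384)x^6 - (1/32)x^5 + (5/32)x^4 - (5/12)x^3 + (5/8)x^2 - (1/2)x
image of x^6: -(1/896)x^7 + (1/64)x^6 - (3/32)x^5 + (5/16)x^4 - (5/8)x^3 + (3/4)x^2 - (1/2)x
image of x^7: (1/2048)x^8 - (1/128)x^7 + (7/128)x^6 - (7/32)x^5 + (35/64)x^4 - (7/8)x^3 + (7/8)x^2 - (1/2)x
each image's coordinates form column j of the matrix

the matrix is [[0, 0, 0, 0, 0, 0, 0, 0]; [-1/2, -1/2, -1/2, -1/2, -1/2, -1/2, -1/2, -1/2]; [0, 1/8, 1/4, 3/8, 1/2, 5/8, 3/4, 7/8]; [0, 0, -1/24, -1/8, -1/4, -5/12, -5/8, -7/8]; [0, 0, 0, 1/64, 1/16, 5/32, 5/16, 35/64]; [0, 0, 0, 0, -1/160, -1/32, -3/32, -7/32]; [0, 0, 0, 0, 0, 1/384, 1/64, 7/128]; [0, 0, 0, 0, 0, 0, -1/896, -1/128]; [0, 0, 0, 0, 0, 0, 0, 1/2048]] (rows listed top to bottom)


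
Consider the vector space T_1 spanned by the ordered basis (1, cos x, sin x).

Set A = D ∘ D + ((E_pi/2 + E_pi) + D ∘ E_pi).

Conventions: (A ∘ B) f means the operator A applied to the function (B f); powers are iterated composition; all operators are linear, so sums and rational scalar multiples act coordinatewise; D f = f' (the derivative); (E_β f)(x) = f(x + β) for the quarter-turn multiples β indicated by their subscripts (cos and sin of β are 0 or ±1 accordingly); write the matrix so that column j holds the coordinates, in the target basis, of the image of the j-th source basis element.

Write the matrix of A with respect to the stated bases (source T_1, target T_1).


image of 1: 2
image of cos x: -2cos x
image of sin x: -2sin x
each image's coordinates form column j of the matrix

the matrix is [[2, 0, 0]; [0, -2, 0]; [0, 0, -2]] (rows listed top to bottom)


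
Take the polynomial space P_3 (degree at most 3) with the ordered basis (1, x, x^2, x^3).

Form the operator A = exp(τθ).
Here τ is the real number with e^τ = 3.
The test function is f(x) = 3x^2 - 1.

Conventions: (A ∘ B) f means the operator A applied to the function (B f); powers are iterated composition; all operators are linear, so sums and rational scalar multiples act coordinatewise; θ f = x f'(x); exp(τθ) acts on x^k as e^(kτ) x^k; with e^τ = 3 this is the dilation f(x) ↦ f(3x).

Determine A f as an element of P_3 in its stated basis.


g(x) = 27x^2 - 1

exp(τθ) x^k = e^(kτ) x^k; with e^τ = 3 this sends x^k to 3^k x^k
x^2 ↦ 9 x^2
applying this coordinatewise to f: exp(τθ) f = 27x^2 - 1


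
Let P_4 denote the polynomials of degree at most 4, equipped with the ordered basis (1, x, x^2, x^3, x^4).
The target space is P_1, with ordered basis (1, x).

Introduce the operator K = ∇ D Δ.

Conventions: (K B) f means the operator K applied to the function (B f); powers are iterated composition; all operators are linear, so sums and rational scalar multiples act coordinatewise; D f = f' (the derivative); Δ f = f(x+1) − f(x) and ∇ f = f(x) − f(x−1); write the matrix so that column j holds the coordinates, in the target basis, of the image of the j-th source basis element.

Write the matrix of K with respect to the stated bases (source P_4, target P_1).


the matrix is [[0, 0, 0, 6, 0]; [0, 0, 0, 0, 24]] (rows listed top to bottom)

image of 1: 0
image of x: 0
image of x^2: 0
image of x^3: 6
image of x^4: 24x
each image's coordinates form column j of the matrix


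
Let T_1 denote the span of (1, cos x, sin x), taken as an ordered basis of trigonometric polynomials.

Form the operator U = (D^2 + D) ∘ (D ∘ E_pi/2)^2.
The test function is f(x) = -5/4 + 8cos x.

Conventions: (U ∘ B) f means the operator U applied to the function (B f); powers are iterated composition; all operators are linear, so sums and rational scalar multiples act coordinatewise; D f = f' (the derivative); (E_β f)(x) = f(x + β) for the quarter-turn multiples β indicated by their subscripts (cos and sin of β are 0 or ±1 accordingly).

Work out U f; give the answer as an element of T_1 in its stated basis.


the result is g(x) = -8cos x - 8sin x

E_pi/2 f = -5/4 - 8sin x
D E_pi/2 f = -8cos x
E_pi/2 (D ∘ E_pi/2) f = 8sin x
D E_pi/2 (D ∘ E_pi/2) f = 8cos x
D (D ∘ E_pi/2)^2 f = -8sin x
D D (D ∘ E_pi/2)^2 f = -8cos x
D (D ∘ E_pi/2)^2 f = -8sin x
(D^2 + D) (D ∘ E_pi/2)^2 f = -8cos x - 8sin x


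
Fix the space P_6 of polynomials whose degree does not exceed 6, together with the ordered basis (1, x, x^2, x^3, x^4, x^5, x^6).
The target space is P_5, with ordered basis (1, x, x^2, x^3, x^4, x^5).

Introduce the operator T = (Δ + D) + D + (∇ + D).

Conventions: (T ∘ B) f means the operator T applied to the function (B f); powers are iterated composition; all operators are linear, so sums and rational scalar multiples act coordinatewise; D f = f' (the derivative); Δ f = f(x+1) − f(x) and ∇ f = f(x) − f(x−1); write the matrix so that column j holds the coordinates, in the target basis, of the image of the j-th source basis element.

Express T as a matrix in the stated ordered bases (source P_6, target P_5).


image of 1: 0
image of x: 5
image of x^2: 10x
image of x^3: 15x^2 + 2
image of x^4: 20x^3 + 8x
image of x^5: 25x^4 + 20x^2 + 2
image of x^6: 30x^5 + 40x^3 + 12x
each image's coordinates form column j of the matrix

the matrix is [[0, 5, 0, 2, 0, 2, 0]; [0, 0, 10, 0, 8, 0, 12]; [0, 0, 0, 15, 0, 20, 0]; [0, 0, 0, 0, 20, 0, 40]; [0, 0, 0, 0, 0, 25, 0]; [0, 0, 0, 0, 0, 0, 30]] (rows listed top to bottom)


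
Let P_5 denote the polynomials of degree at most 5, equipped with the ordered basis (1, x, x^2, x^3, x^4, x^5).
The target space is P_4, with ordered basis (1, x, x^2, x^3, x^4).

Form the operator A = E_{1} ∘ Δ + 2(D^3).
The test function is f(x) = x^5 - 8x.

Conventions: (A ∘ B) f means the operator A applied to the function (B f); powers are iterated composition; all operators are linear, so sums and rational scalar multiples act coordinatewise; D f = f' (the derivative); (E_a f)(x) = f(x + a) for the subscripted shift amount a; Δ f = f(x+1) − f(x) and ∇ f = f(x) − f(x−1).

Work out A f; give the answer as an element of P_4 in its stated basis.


Δ f = 5x^4 + 10x^3 + 10x^2 + 5x - 7
E_{1} Δ f = 5x^4 + 30x^3 + 70x^2 + 75x + 23
D f = 5x^4 - 8
D D f = 20x^3
D D D f = 60x^2
(2(D^3)) f = 120x^2
(E_{1} ∘ Δ + 2(D^3)) f = 5x^4 + 30x^3 + 190x^2 + 75x + 23

the result is g(x) = 5x^4 + 30x^3 + 190x^2 + 75x + 23


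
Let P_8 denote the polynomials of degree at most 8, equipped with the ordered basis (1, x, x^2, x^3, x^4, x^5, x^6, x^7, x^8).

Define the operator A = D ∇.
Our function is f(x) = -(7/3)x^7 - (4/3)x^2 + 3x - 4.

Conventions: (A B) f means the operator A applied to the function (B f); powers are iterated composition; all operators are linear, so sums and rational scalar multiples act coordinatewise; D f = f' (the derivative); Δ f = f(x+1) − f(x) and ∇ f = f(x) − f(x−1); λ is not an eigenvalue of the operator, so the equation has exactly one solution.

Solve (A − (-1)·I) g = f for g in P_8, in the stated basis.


write g with unknown coordinates in the stated basis and equate coefficients in (A − (-1)·I) g = f
solving from the highest basis element down gives g = -(7/3)x^7 + 98x^5 - 245x^4 - (4900/3)x^3 + (16901/3)x^2 + 5001x - 44153/3
check: A g = -98x^5 + 245x^4 + (4900/3)x^3 - 5635x^2 - 4998x + 44141/3
so A g − (-1)·g = -(7/3)x^7 - (4/3)x^2 + 3x - 4 = f ✓

the image equals g(x) = -(7/3)x^7 + 98x^5 - 245x^4 - (4900/3)x^3 + (16901/3)x^2 + 5001x - 44153/3


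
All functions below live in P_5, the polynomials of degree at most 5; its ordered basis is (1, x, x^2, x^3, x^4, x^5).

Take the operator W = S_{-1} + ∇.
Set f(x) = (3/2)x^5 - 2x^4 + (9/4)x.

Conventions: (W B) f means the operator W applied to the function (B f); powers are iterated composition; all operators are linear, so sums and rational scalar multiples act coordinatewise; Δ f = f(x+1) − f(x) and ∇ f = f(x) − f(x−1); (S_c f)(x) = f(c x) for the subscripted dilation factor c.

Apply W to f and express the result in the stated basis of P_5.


S_{-1} f = -(3/2)x^5 - 2x^4 - (9/4)x
∇ f = (15/2)x^4 - 23x^3 + 27x^2 - (31/2)x + 23/4
(S_{-1} + ∇) f = -(3/2)x^5 + (11/2)x^4 - 23x^3 + 27x^2 - (71/4)x + 23/4

the result is g(x) = -(3/2)x^5 + (11/2)x^4 - 23x^3 + 27x^2 - (71/4)x + 23/4


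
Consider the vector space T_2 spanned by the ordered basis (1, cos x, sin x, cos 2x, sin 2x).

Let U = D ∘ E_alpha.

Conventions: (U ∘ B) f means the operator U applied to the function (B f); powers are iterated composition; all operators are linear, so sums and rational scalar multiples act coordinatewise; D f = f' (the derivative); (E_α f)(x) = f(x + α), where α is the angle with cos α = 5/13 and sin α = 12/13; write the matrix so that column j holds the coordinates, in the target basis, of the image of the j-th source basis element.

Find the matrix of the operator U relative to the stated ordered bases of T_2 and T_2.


the matrix is [[0, 0, 0, 0, 0]; [0, -12/13, 5/13, 0, 0]; [0, -5/13, -12/13, 0, 0]; [0, 0, 0, -240/169, -238/169]; [0, 0, 0, 238/169, -240/169]] (rows listed top to bottom)

image of 1: 0
image of cos x: -(12/13)cos x - (5/13)sin x
image of sin x: (5/13)cos x - (12/13)sin x
image of cos 2x: -(240/169)cos 2x + (238/169)sin 2x
image of sin 2x: -(238/169)cos 2x - (240/169)sin 2x
each image's coordinates form column j of the matrix


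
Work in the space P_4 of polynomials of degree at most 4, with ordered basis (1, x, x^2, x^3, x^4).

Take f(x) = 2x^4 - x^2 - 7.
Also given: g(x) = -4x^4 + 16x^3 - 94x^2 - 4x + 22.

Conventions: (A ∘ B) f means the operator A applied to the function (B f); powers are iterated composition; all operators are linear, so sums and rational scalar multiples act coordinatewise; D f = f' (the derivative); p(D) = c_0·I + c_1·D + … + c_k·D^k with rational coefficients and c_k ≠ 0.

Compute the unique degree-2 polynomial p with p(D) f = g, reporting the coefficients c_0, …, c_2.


p(D) = -2·I + 2·D − 4·D^2, i.e. c_0 = -2, c_1 = 2, c_2 = -4

D^0 f = 2x^4 - x^2 - 7
D^1 f = 8x^3 - 2x
D^2 f = 24x^2 - 2
matching coefficients of g against c_0 f + c_1 Df + … from the top degree down determines the c_i
solution: c_0 = -2, c_1 = 2, c_2 = -4


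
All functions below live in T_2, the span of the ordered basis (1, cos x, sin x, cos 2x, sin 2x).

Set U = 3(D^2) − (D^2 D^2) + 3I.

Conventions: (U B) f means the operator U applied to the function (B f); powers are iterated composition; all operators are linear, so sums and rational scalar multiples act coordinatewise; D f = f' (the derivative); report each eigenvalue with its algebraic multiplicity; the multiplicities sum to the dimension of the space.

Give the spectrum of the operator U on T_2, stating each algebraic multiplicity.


λ = -25 (multiplicity 2), λ = -1 (multiplicity 2), λ = 3 (multiplicity 1)

image of 1: 3
image of cos x: -cos x
image of sin x: -sin x
image of cos 2x: -25cos 2x
image of sin 2x: -25sin 2x
the matrix is diagonal; its diagonal is (3, -1, -1, -25, -25)
for a triangular matrix the eigenvalues are the diagonal entries, with algebraic multiplicity their repetition count


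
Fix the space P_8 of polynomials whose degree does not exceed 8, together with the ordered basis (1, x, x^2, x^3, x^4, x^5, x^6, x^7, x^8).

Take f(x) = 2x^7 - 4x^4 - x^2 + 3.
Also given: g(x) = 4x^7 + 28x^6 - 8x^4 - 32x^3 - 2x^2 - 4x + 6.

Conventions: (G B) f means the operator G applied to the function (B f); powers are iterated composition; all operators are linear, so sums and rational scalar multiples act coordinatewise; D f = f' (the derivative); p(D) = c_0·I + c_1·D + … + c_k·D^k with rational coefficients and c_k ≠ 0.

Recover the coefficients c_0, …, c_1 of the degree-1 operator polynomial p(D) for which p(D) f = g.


D^0 f = 2x^7 - 4x^4 - x^2 + 3
D^1 f = 14x^6 - 16x^3 - 2x
matching coefficients of g against c_0 f + c_1 Df + … from the top degree down determines the c_i
solution: c_0 = 2, c_1 = 2

c_0 = 2, c_1 = 2


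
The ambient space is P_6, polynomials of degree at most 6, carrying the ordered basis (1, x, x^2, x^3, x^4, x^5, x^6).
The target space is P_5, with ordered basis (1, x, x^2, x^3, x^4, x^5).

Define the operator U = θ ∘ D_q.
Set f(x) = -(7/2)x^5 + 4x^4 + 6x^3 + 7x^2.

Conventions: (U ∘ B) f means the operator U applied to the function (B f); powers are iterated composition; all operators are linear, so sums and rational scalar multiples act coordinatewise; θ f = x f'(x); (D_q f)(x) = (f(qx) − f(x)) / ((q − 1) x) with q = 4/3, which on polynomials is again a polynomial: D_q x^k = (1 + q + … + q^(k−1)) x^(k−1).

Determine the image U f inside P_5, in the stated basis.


D_q f = -(5467/162)x^4 + (700/27)x^3 + (74/3)x^2 + (49/3)x
θ D_q f = -(10934/81)x^4 + (700/9)x^3 + (148/3)x^2 + (49/3)x

the result is g(x) = -(10934/81)x^4 + (700/9)x^3 + (148/3)x^2 + (49/3)x


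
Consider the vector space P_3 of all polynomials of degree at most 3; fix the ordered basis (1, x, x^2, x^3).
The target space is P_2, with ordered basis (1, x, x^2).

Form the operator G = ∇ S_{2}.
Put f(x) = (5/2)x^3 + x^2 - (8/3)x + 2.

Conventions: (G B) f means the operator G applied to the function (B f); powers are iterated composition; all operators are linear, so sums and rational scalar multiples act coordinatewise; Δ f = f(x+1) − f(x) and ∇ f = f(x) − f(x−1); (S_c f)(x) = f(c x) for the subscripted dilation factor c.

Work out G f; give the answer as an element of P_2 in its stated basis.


S_{2} f = 20x^3 + 4x^2 - (16/3)x + 2
∇ S_{2} f = 60x^2 - 52x + 32/3

g(x) = 60x^2 - 52x + 32/3


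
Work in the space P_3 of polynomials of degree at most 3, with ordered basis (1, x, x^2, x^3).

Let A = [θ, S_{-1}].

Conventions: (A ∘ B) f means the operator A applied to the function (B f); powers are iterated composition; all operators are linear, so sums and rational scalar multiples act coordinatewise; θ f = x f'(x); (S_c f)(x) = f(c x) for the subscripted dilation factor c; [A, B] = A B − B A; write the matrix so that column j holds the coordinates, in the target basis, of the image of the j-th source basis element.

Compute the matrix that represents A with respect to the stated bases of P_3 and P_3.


the matrix is [[0, 0, 0, 0]; [0, 0, 0, 0]; [0, 0, 0, 0]; [0, 0, 0, 0]] (rows listed top to bottom)

image of 1: 0
image of x: 0
image of x^2: 0
image of x^3: 0
each image's coordinates form column j of the matrix


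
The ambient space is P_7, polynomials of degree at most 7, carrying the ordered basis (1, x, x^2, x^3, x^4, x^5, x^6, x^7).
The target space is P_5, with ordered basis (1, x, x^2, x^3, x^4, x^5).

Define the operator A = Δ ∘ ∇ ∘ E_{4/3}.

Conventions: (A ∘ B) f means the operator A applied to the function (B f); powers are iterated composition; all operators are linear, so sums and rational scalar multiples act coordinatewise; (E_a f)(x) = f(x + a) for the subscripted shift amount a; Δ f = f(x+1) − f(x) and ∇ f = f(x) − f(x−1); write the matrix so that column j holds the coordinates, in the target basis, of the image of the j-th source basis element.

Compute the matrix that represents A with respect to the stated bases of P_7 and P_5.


the matrix is [[0, 0, 2, 8, 70/3, 1640/27, 4054/27, 29288/81]; [0, 0, 0, 6, 32, 350/3, 3280/9, 28378/27]; [0, 0, 0, 0, 12, 80, 350, 11480/9]; [0, 0, 0, 0, 0, 20, 160, 2450/3]; [0, 0, 0, 0, 0, 0, 30, 280]; [0, 0, 0, 0, 0, 0, 0, 42]] (rows listed top to bottom)

image of 1: 0
image of x: 0
image of x^2: 2
image of x^3: 6x + 8
image of x^4: 12x^2 + 32x + 70/3
image of x^5: 20x^3 + 80x^2 + (350/3)x + 1640/27
image of x^6: 30x^4 + 160x^3 + 350x^2 + (3280/9)x + 4054/27
image of x^7: 42x^5 + 280x^4 + (2450/3)x^3 + (11480/9)x^2 + (28378/27)x + 29288/81
each image's coordinates form column j of the matrix


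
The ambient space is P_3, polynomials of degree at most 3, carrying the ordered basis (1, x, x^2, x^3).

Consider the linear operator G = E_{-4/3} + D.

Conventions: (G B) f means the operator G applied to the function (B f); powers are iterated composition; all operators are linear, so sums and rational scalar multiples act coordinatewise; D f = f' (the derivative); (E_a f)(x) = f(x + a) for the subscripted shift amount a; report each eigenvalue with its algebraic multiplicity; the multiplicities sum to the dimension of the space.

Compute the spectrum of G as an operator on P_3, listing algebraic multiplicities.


image of 1: 1
image of x: x - 1/3
image of x^2: x^2 - (2/3)x + 16/9
image of x^3: x^3 - x^2 + (16/3)x - 64/27
the matrix is upper triangular; its diagonal is (1, 1, 1, 1)
for a triangular matrix the eigenvalues are the diagonal entries, with algebraic multiplicity their repetition count

λ = 1 (multiplicity 4)


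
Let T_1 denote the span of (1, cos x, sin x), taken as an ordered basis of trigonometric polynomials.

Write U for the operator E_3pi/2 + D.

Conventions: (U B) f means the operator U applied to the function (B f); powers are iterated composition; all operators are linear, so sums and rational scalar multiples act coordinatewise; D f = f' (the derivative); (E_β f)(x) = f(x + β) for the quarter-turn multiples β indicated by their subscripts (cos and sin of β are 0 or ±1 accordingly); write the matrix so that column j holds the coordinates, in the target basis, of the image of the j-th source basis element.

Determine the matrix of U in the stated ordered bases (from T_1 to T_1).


the matrix is [[1, 0, 0]; [0, 0, 0]; [0, 0, 0]] (rows listed top to bottom)

image of 1: 1
image of cos x: 0
image of sin x: 0
each image's coordinates form column j of the matrix


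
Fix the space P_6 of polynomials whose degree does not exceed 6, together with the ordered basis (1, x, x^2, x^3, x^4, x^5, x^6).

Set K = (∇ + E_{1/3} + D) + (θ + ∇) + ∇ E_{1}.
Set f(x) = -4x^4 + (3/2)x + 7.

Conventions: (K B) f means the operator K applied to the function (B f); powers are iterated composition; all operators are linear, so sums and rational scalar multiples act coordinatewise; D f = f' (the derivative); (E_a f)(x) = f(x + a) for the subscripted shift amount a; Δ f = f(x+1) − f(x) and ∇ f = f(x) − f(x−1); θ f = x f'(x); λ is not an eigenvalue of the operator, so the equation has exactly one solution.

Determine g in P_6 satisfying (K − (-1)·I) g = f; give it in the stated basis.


g(x) = -(2/3)x^4 + (104/45)x^3 - (42/5)x^2 + (14347/486)x - 198385/2916

write g with unknown coordinates in the stated basis and equate coefficients in (K − (-1)·I) g = f
solving from the highest basis element down gives g = -(2/3)x^4 + (104/45)x^3 - (42/5)x^2 + (14347/486)x - 198385/2916
check: K g = -(10/3)x^4 - (104/45)x^3 + (42/5)x^2 - (6809/243)x + 218797/2916
so K g − (-1)·g = -4x^4 + (3/2)x + 7 = f ✓


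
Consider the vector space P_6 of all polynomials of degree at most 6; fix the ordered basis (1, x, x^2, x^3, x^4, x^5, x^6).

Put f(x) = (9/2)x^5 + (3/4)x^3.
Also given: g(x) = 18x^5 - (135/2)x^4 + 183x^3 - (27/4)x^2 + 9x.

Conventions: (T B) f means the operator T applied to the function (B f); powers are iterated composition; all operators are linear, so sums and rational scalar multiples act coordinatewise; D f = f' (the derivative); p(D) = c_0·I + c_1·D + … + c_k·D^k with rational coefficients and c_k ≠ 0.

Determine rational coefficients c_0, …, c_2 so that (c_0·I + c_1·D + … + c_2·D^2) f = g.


D^0 f = (9/2)x^5 + (3/4)x^3
D^1 f = (45/2)x^4 + (9/4)x^2
D^2 f = 90x^3 + (9/2)x
matching coefficients of g against c_0 f + c_1 Df + … from the top degree down determines the c_i
solution: c_0 = 4, c_1 = -3, c_2 = 2

c_0 = 4, c_1 = -3, c_2 = 2


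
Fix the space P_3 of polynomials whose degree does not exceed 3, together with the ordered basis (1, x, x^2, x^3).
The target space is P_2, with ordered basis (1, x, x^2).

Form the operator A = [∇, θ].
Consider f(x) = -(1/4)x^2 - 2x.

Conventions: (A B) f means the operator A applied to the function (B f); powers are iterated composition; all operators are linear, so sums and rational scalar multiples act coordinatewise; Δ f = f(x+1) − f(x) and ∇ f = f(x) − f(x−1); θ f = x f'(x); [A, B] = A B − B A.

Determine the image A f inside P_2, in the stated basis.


the result is g(x) = -(1/2)x - 3/2

θ f = -(1/2)x^2 - 2x
∇ θ f = -x - 3/2
∇ f = -(1/2)x - 7/4
θ ∇ f = -(1/2)x
[∇, θ] f = -(1/2)x - 3/2


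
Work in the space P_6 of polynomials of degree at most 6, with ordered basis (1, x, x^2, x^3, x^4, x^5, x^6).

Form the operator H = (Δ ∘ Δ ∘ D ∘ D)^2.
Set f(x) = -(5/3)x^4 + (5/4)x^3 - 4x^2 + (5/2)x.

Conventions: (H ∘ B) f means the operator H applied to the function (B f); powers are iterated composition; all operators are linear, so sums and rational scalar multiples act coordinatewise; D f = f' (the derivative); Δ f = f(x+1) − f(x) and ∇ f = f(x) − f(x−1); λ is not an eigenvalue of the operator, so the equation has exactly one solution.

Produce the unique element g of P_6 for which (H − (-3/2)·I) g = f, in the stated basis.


g(x) = -(10/9)x^4 + (5/6)x^3 - (8/3)x^2 + (5/3)x

write g with unknown coordinates in the stated basis and equate coefficients in (H − (-3/2)·I) g = f
solving from the highest basis element down gives g = -(10/9)x^4 + (5/6)x^3 - (8/3)x^2 + (5/3)x
check: H g = 0
so H g − (-3/2)·g = -(5/3)x^4 + (5/4)x^3 - 4x^2 + (5/2)x = f ✓


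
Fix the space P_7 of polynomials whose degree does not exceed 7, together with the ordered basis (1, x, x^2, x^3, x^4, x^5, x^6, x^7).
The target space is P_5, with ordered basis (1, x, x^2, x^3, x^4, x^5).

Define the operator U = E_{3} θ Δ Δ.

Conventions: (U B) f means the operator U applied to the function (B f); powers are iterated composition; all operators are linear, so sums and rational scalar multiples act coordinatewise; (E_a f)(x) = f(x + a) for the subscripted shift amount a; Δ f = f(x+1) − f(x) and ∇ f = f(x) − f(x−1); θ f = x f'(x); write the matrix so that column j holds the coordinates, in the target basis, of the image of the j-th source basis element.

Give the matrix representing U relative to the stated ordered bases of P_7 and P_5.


the matrix is [[0, 0, 0, 18, 288, 2910, 23760, 171402]; [0, 0, 0, 6, 168, 2410, 25380, 223454]; [0, 0, 0, 0, 24, 660, 10140, 116550]; [0, 0, 0, 0, 0, 60, 1800, 30450]; [0, 0, 0, 0, 0, 0, 120, 3990]; [0, 0, 0, 0, 0, 0, 0, 210]] (rows listed top to bottom)

image of 1: 0
image of x: 0
image of x^2: 0
image of x^3: 6x + 18
image of x^4: 24x^2 + 168x + 288
image of x^5: 60x^3 + 660x^2 + 2410x + 2910
image of x^6: 120x^4 + 1800x^3 + 10140x^2 + 25380x + 23760
image of x^7: 210x^5 + 3990x^4 + 30450x^3 + 116550x^2 + 223454x + 171402
each image's coordinates form column j of the matrix


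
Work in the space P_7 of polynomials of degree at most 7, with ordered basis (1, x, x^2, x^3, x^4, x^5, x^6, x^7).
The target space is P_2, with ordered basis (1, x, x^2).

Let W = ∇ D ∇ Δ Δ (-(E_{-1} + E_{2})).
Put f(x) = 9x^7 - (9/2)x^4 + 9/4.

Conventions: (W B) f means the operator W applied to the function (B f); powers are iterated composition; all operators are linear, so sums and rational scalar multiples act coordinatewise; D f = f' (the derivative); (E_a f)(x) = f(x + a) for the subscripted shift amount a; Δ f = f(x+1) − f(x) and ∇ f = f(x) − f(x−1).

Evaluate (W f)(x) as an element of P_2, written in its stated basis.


E_{-1} f = 9x^7 - 63x^6 + 189x^5 - (639/2)x^4 + 333x^3 - 216x^2 + 81x - 45/4
E_{2} f = 9x^7 + 126x^6 + 756x^5 + (5031/2)x^4 + 5004x^3 + 5940x^2 + 3888x + 4329/4
(E_{-1} + E_{2}) f = 18x^7 + 63x^6 + 945x^5 + 2196x^4 + 5337x^3 + 5724x^2 + 3969x + 1071
(-(E_{-1} + E_{2})) f = -18x^7 - 63x^6 - 945x^5 - 2196x^4 - 5337x^3 - 5724x^2 - 3969x - 1071
Δ (-(E_{-1} + E_{2})) f = -126x^6 - 756x^5 - 6300x^4 - 20124x^3 - 39960x^2 - 41472x - 18252
Δ Δ (-(E_{-1} + E_{2})) f = -756x^5 - 5670x^4 - 35280x^3 - 107622x^2 - 170028x - 108738
∇ (Δ Δ) (-(E_{-1} + E_{2})) f = -3780x^4 - 15120x^3 - 79380x^2 - 128304x - 92772
D ∇ (Δ Δ) (-(E_{-1} + E_{2})) f = -15120x^3 - 45360x^2 - 158760x - 128304
∇ (D ∇ Δ Δ) (-(E_{-1} + E_{2})) f = -45360x^2 - 45360x - 128520

the image equals g(x) = -45360x^2 - 45360x - 128520


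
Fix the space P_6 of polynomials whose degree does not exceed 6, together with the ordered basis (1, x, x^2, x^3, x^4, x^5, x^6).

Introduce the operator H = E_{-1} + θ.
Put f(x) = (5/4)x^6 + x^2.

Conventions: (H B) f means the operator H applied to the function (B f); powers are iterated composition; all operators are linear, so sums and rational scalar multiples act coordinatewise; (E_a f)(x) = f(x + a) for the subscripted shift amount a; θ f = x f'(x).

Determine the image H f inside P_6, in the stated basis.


E_{-1} f = (5/4)x^6 - (15/2)x^5 + (75/4)x^4 - 25x^3 + (79/4)x^2 - (19/2)x + 9/4
θ f = (15/2)x^6 + 2x^2
(E_{-1} + θ) f = (35/4)x^6 - (15/2)x^5 + (75/4)x^4 - 25x^3 + (87/4)x^2 - (19/2)x + 9/4

g(x) = (35/4)x^6 - (15/2)x^5 + (75/4)x^4 - 25x^3 + (87/4)x^2 - (19/2)x + 9/4


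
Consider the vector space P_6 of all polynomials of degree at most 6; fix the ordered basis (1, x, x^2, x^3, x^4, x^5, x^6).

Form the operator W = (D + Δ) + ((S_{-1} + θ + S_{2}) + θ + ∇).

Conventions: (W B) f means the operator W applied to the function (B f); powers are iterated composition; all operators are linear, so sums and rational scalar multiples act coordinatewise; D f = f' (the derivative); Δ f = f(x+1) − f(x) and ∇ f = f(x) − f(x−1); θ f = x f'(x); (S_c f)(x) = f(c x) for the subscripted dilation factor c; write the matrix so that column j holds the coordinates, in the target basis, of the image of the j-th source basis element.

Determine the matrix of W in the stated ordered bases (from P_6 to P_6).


image of 1: 2
image of x: 3x + 3
image of x^2: 9x^2 + 6x
image of x^3: 13x^3 + 9x^2 + 2
image of x^4: 25x^4 + 12x^3 + 8x
image of x^5: 41x^5 + 15x^4 + 20x^2 + 2
image of x^6: 77x^6 + 18x^5 + 40x^3 + 12x
each image's coordinates form column j of the matrix

the matrix is [[2, 3, 0, 2, 0, 2, 0]; [0, 3, 6, 0, 8, 0, 12]; [0, 0, 9, 9, 0, 20, 0]; [0, 0, 0, 13, 12, 0, 40]; [0, 0, 0, 0, 25, 15, 0]; [0, 0, 0, 0, 0, 41, 18]; [0, 0, 0, 0, 0, 0, 77]] (rows listed top to bottom)


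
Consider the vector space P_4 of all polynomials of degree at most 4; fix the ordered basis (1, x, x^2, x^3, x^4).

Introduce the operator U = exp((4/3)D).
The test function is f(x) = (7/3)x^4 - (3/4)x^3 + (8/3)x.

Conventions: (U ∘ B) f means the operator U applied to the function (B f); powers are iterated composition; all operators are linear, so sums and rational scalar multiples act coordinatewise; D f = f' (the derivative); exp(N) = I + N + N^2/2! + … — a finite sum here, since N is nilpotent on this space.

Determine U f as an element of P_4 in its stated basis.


order-1 term: (112/9)x^3 - 3x^2 + 32/9
order-2 term: (224/9)x^2 - 4x
order-3 term: (1792/81)x - 16/9
order-4 term: 1792/243
the series for exp((4/3)D) f terminates at order 4
exp((4/3)D) f = (7/3)x^4 + (421/36)x^3 + (197/9)x^2 + (1684/81)x + 2224/243

g(x) = (7/3)x^4 + (421/36)x^3 + (197/9)x^2 + (1684/81)x + 2224/243


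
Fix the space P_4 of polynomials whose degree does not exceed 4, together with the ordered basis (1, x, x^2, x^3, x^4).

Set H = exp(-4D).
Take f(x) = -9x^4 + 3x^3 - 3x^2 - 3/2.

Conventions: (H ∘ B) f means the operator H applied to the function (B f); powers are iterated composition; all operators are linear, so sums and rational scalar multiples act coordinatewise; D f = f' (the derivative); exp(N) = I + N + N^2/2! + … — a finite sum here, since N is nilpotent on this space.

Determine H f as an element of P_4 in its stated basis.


g(x) = -9x^4 + 147x^3 - 903x^2 + 2472x - 5091/2

order-1 term: 144x^3 - 36x^2 + 24x
order-2 term: -864x^2 + 144x - 48
order-3 term: 2304x - 192
order-4 term: -2304
the series for exp(-4D) f terminates at order 4
exp(-4D) f = -9x^4 + 147x^3 - 903x^2 + 2472x - 5091/2


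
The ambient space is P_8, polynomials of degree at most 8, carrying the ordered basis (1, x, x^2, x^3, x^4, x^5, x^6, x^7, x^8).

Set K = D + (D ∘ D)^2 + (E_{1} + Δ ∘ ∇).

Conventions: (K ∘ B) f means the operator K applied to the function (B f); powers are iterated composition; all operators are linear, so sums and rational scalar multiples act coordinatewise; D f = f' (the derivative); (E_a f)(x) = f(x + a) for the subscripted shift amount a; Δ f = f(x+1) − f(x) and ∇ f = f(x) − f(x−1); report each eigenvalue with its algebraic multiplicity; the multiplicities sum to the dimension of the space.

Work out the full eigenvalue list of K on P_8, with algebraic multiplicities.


λ = 1 (multiplicity 9)

image of 1: 1
image of x: x + 2
image of x^2: x^2 + 4x + 3
image of x^3: x^3 + 6x^2 + 9x + 1
image of x^4: x^4 + 8x^3 + 18x^2 + 4x + 27
image of x^5: x^5 + 10x^4 + 30x^3 + 10x^2 + 135x + 1
image of x^6: x^6 + 12x^5 + 45x^4 + 20x^3 + 405x^2 + 6x + 3
image of x^7: x^7 + 14x^6 + 63x^5 + 35x^4 + 945x^3 + 21x^2 + 21x + 1
image of x^8: x^8 + 16x^7 + 84x^6 + 56x^5 + 1890x^4 + 56x^3 + 84x^2 + 8x + 3
the matrix is upper triangular; its diagonal is (1, 1, 1, 1, 1, 1, 1, 1, 1)
for a triangular matrix the eigenvalues are the diagonal entries, with algebraic multiplicity their repetition count


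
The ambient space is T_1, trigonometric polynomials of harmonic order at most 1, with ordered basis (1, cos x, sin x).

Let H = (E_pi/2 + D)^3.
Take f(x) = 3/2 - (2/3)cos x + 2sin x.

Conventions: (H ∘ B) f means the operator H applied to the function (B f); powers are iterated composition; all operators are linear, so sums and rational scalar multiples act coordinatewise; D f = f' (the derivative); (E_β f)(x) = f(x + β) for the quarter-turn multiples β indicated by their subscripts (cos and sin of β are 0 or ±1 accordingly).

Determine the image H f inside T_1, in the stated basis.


g(x) = 3/2 - 16cos x - (16/3)sin x

E_pi/2 f = 3/2 + 2cos x + (2/3)sin x
D f = 2cos x + (2/3)sin x
(E_pi/2 + D) f = 3/2 + 4cos x + (4/3)sin x
E_pi/2 (E_pi/2 + D) f = 3/2 + (4/3)cos x - 4sin x
D (E_pi/2 + D) f = (4/3)cos x - 4sin x
(E_pi/2 + D) (E_pi/2 + D) f = 3/2 + (8/3)cos x - 8sin x
E_pi/2 (E_pi/2 + D) (E_pi/2 + D) f = 3/2 - 8cos x - (8/3)sin x
D (E_pi/2 + D) (E_pi/2 + D) f = -8cos x - (8/3)sin x
(E_pi/2 + D) (E_pi/2 + D) (E_pi/2 + D) f = 3/2 - 16cos x - (16/3)sin x


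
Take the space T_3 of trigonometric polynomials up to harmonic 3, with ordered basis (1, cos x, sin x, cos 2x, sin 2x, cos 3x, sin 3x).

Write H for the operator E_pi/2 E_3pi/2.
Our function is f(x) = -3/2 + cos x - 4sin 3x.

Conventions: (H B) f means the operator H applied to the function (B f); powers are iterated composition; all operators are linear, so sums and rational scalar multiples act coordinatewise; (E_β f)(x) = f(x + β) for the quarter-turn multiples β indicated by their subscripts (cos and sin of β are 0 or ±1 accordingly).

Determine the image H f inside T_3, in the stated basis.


E_3pi/2 f = -3/2 + sin x - 4cos 3x
E_pi/2 E_3pi/2 f = -3/2 + cos x - 4sin 3x

g(x) = -3/2 + cos x - 4sin 3x


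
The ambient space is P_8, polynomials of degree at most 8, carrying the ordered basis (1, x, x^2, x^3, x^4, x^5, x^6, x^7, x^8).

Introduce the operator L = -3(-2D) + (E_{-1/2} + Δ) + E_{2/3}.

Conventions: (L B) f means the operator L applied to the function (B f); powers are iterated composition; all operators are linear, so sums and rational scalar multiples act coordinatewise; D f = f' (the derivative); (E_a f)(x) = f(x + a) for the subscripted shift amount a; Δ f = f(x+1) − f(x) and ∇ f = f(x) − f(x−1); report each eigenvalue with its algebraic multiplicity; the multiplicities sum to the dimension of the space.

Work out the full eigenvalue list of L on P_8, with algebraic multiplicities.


λ = 2 (multiplicity 9)

image of 1: 2
image of x: 2x + 43/6
image of x^2: 2x^2 + (43/3)x + 61/36
image of x^3: 2x^3 + (43/2)x^2 + (61/12)x + 253/216
image of x^4: 2x^4 + (86/3)x^3 + (61/6)x^2 + (253/54)x + 1633/1296
image of x^5: 2x^5 + (215/6)x^4 + (305/18)x^3 + (1265/108)x^2 + (8165/1296)x + 8557/7776
image of x^6: 2x^6 + 43x^5 + (305/12)x^4 + (1265/54)x^3 + (8165/432)x^2 + (8557/1296)x + 51481/46656
image of x^7: 2x^7 + (301/6)x^6 + (427/12)x^5 + (8855/216)x^4 + (57155/1296)x^3 + (59899/2592)x^2 + (360367/46656)x + 294133/279936
image of x^8: 2x^8 + (172/3)x^7 + (427/9)x^6 + (1771/27)x^5 + (57155/648)x^4 + (59899/972)x^3 + (360367/11664)x^2 + (294133/34992)x + 1751713/1679616
the matrix is upper triangular; its diagonal is (2, 2, 2, 2, 2, 2, 2, 2, 2)
for a triangular matrix the eigenvalues are the diagonal entries, with algebraic multiplicity their repetition count


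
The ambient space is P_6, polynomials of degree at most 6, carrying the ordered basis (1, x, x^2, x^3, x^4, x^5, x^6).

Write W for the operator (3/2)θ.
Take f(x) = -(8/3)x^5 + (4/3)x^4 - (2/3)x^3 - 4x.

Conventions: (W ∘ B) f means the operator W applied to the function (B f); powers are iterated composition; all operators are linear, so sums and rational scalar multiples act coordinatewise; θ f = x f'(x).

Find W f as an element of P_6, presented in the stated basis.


θ f = -(40/3)x^5 + (16/3)x^4 - 2x^3 - 4x
((3/2)θ) f = -20x^5 + 8x^4 - 3x^3 - 6x

the image equals g(x) = -20x^5 + 8x^4 - 3x^3 - 6x


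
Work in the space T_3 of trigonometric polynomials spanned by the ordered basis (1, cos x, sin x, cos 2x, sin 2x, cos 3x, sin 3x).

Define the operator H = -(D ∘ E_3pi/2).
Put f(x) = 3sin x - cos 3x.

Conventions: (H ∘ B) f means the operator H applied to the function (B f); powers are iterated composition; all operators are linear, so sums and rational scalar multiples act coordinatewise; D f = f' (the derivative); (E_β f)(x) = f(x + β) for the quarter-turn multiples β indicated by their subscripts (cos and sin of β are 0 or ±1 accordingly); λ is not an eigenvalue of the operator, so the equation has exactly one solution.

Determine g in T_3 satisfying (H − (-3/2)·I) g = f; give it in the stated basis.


the result is g(x) = 6sin x - (2/9)cos 3x

write g with unknown coordinates in the stated basis and equate coefficients in (H − (-3/2)·I) g = f
solving from the highest basis element down gives g = 6sin x - (2/9)cos 3x
check: H g = -6sin x - (2/3)cos 3x
so H g − (-3/2)·g = 3sin x - cos 3x = f ✓


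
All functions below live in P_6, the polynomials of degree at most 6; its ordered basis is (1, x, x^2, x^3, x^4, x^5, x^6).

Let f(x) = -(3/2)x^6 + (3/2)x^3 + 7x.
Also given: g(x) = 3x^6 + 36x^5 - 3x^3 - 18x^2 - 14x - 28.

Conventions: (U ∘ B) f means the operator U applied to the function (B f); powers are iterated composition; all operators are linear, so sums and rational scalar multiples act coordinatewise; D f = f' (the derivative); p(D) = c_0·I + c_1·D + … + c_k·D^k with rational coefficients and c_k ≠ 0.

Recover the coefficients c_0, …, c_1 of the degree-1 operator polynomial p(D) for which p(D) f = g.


D^0 f = -(3/2)x^6 + (3/2)x^3 + 7x
D^1 f = -9x^5 + (9/2)x^2 + 7
matching coefficients of g against c_0 f + c_1 Df + … from the top degree down determines the c_i
solution: c_0 = -2, c_1 = -4

c_0 = -2, c_1 = -4


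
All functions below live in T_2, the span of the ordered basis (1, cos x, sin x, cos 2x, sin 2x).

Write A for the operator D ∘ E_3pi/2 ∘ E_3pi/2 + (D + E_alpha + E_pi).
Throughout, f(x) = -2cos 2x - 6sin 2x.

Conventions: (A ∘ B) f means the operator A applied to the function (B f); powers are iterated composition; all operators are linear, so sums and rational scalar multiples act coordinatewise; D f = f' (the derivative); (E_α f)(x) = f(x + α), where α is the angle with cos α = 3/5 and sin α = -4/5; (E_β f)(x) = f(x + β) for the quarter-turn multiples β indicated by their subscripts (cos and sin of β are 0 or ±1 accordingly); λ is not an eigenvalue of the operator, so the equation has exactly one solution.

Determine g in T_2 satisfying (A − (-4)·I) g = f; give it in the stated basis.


the image equals g(x) = (55/197)cos 2x - (215/197)sin 2x

write g with unknown coordinates in the stated basis and equate coefficients in (A − (-4)·I) g = f
solving from the highest basis element down gives g = (55/197)cos 2x - (215/197)sin 2x
check: A g = -(614/197)cos 2x - (322/197)sin 2x
so A g − (-4)·g = -2cos 2x - 6sin 2x = f ✓
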